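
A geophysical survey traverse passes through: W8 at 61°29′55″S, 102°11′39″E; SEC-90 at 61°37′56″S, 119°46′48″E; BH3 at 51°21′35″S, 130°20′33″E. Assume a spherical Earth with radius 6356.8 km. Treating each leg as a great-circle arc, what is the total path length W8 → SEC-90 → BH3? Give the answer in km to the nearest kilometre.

2233 km

W8: φ = -61.49861°, λ = +102.19417°
SEC-90: φ = -61.63222°, λ = +119.78000°
BH3: φ = -51.35972°, λ = +130.34250°
W8→SEC-90: c = 0.145721 rad, d = 926.32 km
SEC-90→BH3: c = 0.205576 rad, d = 1306.81 km
Total = 926.32 + 1306.81 = 2233.12 km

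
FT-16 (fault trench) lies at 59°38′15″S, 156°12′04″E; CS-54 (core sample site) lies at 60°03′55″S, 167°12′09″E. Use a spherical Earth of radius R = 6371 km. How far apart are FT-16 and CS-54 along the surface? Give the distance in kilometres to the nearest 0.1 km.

615.5 km

FT-16: φ = -59.63750°, λ = +156.20111°
CS-54: φ = -60.06528°, λ = +167.20250°
Δφ = -0.4278°,  Δλ = 11.0014°
a = sin²(Δφ/2) + cos φ₁ cos φ₂ sin²(Δλ/2) = 0.002332
c = 2·arcsin(√a) = 0.096612 rad = 5.5355°
d = R·c = 6371 × 0.096612 = 615.5 km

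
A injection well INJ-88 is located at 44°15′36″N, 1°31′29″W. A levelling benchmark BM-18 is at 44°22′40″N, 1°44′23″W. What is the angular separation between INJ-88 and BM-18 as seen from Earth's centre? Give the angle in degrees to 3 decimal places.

INJ-88: φ = +44.26000°, λ = -1.52472°
BM-18: φ = +44.37778°, λ = -1.73972°
Δφ = 0.1178°,  Δλ = -0.2150°
a = sin²(Δφ/2) + cos φ₁ cos φ₂ sin²(Δλ/2) = 0.000003
c = 2·arcsin(√a) = 0.003381 rad = 0.1937°

0.194°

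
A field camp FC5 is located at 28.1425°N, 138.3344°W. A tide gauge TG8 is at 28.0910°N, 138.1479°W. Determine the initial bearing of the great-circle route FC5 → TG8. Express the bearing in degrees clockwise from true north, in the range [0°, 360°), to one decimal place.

Δλ = 0.1865°
y = sin Δλ · cos φ₂ = 0.002872
x = cos φ₁ sin φ₂ − sin φ₁ cos φ₂ cos Δλ = -0.000897
θ = atan2(y, x) = 107.3407° → 107.3407° (mod 360°)

107.3°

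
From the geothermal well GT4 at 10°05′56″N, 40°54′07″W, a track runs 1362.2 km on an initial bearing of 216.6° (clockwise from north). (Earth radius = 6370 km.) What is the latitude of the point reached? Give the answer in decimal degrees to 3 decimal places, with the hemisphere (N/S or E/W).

GT4: φ = +10.09889°, λ = -40.90194°
δ = d/R = 1362.2/6370 = 0.213846 rad
φ₂ = arcsin(sin φ₁ cos δ + cos φ₁ sin δ cos θ)
   = arcsin(0.17535·0.97722 + 0.98451·0.21222·-0.80282) = 0.20737°
λ₂ = λ₁ + atan2(sin θ sin δ cos φ₁, cos δ − sin φ₁ sin φ₂) = -48.17116°

0.207°N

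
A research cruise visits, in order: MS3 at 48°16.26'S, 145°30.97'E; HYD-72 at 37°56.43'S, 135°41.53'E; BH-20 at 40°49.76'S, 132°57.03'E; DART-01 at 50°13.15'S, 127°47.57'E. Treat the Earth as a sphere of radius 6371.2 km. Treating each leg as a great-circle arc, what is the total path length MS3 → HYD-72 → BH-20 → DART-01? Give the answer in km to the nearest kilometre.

2912 km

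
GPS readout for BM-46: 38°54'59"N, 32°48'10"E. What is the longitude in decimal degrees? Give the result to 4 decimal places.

32° + 48′/60 + 10″/3600 = 32 + 0.80000 + 0.00278 = 32.8028°

32.8028°E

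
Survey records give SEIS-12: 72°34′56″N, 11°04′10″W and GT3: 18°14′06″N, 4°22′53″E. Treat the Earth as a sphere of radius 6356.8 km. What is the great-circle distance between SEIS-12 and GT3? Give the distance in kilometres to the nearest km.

SEIS-12: φ = +72.58222°, λ = -11.06944°
GT3: φ = +18.23500°, λ = +4.38139°
Δφ = -54.3472°,  Δλ = 15.4508°
a = sin²(Δφ/2) + cos φ₁ cos φ₂ sin²(Δλ/2) = 0.213702
c = 2·arcsin(√a) = 0.961127 rad = 55.0685°
d = R·c = 6356.8 × 0.961127 = 6109.7 km

6110 km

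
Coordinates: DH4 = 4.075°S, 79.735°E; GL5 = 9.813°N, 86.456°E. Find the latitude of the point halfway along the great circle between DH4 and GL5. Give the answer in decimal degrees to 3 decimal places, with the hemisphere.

Bx = cos φ₂ cos Δλ = 0.978598,  By = cos φ₂ sin Δλ = 0.115322
φₘ = atan2(sin φ₁ + sin φ₂, √((cos φ₁ + Bx)² + By²)) = 2.87393°
λₘ = λ₁ + atan2(By, cos φ₁ + Bx) = 83.07497°

2.874°N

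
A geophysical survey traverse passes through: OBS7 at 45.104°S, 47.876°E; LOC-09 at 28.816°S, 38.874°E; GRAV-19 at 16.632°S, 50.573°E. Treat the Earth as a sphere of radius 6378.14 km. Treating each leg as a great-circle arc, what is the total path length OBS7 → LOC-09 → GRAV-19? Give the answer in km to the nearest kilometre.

3788 km

OBS7→LOC-09: c = 0.310284 rad, d = 1979.04 km
LOC-09→GRAV-19: c = 0.283669 rad, d = 1809.28 km
Total = 1979.04 + 1809.28 = 3788.31 km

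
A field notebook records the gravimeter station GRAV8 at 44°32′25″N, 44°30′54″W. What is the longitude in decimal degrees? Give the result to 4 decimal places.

44° + 30′/60 + 54″/3600 = 44 + 0.50000 + 0.01500 = 44.5150°

44.5150°W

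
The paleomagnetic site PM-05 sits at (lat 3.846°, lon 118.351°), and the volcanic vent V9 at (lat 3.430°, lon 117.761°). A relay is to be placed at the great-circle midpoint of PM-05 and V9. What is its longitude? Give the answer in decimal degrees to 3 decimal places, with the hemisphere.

Bx = cos φ₂ cos Δλ = 0.998156,  By = cos φ₂ sin Δλ = -0.010279
φₘ = atan2(sin φ₁ + sin φ₂, √((cos φ₁ + Bx)² + By²)) = 3.63805°
λₘ = λ₁ + atan2(By, cos φ₁ + Bx) = 118.05593°

118.056°E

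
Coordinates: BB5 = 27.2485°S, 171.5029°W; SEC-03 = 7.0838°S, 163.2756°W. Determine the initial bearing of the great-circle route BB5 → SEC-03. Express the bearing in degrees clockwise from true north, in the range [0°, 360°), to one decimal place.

Δλ = 8.2273°
y = sin Δλ · cos φ₂ = 0.142008
x = cos φ₁ sin φ₂ − sin φ₁ cos φ₂ cos Δλ = 0.340044
θ = atan2(y, x) = 22.6663° → 22.6663° (mod 360°)

22.7°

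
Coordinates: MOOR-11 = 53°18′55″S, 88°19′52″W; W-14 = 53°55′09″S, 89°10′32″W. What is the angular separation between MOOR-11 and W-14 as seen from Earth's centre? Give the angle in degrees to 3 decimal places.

0.785°

MOOR-11: φ = -53.31528°, λ = -88.33111°
W-14: φ = -53.91917°, λ = -89.17556°
Δφ = -0.6039°,  Δλ = -0.8444°
a = sin²(Δφ/2) + cos φ₁ cos φ₂ sin²(Δλ/2) = 0.000047
c = 2·arcsin(√a) = 0.013694 rad = 0.7846°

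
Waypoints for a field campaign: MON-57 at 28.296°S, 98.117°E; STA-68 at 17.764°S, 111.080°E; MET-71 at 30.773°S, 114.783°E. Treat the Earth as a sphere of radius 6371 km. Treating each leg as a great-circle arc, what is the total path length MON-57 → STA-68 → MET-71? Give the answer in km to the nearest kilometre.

MON-57→STA-68: c = 0.277354 rad, d = 1767.03 km
STA-68→MET-71: c = 0.234518 rad, d = 1494.11 km
Total = 1767.03 + 1494.11 = 3261.14 km

3261 km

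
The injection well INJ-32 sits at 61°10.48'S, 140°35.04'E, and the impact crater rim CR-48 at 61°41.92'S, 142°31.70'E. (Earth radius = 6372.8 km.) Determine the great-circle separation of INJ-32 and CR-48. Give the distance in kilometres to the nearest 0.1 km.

118.7 km

INJ-32: φ = -61.17467°, λ = +140.58400°
CR-48: φ = -61.69867°, λ = +142.52833°
Δφ = -0.5240°,  Δλ = 1.9443°
a = sin²(Δφ/2) + cos φ₁ cos φ₂ sin²(Δλ/2) = 0.000087
c = 2·arcsin(√a) = 0.018624 rad = 1.0671°
d = R·c = 6372.8 × 0.018624 = 118.7 km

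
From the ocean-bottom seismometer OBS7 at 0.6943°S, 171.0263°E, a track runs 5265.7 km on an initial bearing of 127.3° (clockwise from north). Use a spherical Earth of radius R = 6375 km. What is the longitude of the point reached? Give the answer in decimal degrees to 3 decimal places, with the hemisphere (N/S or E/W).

δ = d/R = 5265.7/6375 = 0.825992 rad
φ₂ = arcsin(sin φ₁ cos δ + cos φ₁ sin δ cos θ)
   = arcsin(-0.01212·0.67783 + 0.99993·0.73522·-0.60599) = -26.98235°
λ₂ = λ₁ + atan2(sin θ sin δ cos φ₁, cos δ − sin φ₁ sin φ₂) = -147.95632°

147.956°W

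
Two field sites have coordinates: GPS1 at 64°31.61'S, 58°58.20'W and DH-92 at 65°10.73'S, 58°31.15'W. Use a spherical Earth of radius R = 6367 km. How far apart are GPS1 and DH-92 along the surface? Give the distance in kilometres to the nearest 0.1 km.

75.5 km

GPS1: φ = -64.52683°, λ = -58.97000°
DH-92: φ = -65.17883°, λ = -58.51917°
Δφ = -0.6520°,  Δλ = 0.4508°
a = sin²(Δφ/2) + cos φ₁ cos φ₂ sin²(Δλ/2) = 0.000035
c = 2·arcsin(√a) = 0.011861 rad = 0.6796°
d = R·c = 6367 × 0.011861 = 75.5 km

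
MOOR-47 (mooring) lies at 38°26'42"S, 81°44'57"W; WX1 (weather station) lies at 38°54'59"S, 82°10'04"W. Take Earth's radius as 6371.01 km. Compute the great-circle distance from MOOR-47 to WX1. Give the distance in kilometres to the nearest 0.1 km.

MOOR-47: φ = -38.44500°, λ = -81.74917°
WX1: φ = -38.91639°, λ = -82.16778°
Δφ = -0.4714°,  Δλ = -0.4186°
a = sin²(Δφ/2) + cos φ₁ cos φ₂ sin²(Δλ/2) = 0.000025
c = 2·arcsin(√a) = 0.010011 rad = 0.5736°
d = R·c = 6371.01 × 0.010011 = 63.8 km

63.8 km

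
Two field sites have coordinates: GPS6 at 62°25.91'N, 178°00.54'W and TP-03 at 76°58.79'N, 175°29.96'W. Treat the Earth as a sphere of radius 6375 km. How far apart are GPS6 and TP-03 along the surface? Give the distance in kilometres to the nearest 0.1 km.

1621.2 km

GPS6: φ = +62.43183°, λ = -178.00900°
TP-03: φ = +76.97983°, λ = -175.49933°
Δφ = 14.5480°,  Δλ = 2.5097°
a = sin²(Δφ/2) + cos φ₁ cos φ₂ sin²(Δλ/2) = 0.016081
c = 2·arcsin(√a) = 0.254308 rad = 14.5708°
d = R·c = 6375 × 0.254308 = 1621.2 km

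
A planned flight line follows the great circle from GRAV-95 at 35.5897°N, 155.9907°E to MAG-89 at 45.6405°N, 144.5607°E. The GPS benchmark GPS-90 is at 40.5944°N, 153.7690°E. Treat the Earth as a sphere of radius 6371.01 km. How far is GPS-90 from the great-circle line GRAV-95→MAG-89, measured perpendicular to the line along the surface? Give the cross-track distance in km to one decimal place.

δ₁₃ = central angle GRAV-95→GPS-90 = 0.092517 rad  (haversine)
θ₁₃ = bearing GRAV-95→GPS-90 = 341.420°,  θ₁₂ = bearing GRAV-95→MAG-89 = 322.808°
dₓₜ = R·arcsin(sin δ₁₃ · sin(θ₁₃ − θ₁₂)) = 6371.01·arcsin(0.09238·sin(18.612°)) = 187.875 km
|dₓₜ| = 187.875 km

187.9 km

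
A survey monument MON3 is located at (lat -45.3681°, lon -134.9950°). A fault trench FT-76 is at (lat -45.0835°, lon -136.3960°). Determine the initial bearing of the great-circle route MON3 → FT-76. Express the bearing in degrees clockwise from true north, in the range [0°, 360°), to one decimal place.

Δλ = -1.4010°
y = sin Δλ · cos φ₂ = -0.017263
x = cos φ₁ sin φ₂ − sin φ₁ cos φ₂ cos Δλ = 0.004817
θ = atan2(y, x) = -74.4093° → 285.5907° (mod 360°)

285.6°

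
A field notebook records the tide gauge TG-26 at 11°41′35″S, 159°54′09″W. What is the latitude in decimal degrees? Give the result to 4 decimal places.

11.6931°S

11° + 41′/60 + 35″/3600 = 11 + 0.68333 + 0.00972 = 11.6931°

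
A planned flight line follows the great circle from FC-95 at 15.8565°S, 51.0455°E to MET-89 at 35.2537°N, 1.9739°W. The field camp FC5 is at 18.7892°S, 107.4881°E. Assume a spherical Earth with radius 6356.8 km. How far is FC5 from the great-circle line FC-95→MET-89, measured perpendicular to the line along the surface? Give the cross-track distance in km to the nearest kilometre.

3027 km

δ₁₃ = central angle FC-95→FC5 = 0.937995 rad  (haversine)
θ₁₃ = bearing FC-95→FC5 = 101.941°,  θ₁₂ = bearing FC-95→MET-89 = 316.584°
dₓₜ = R·arcsin(sin δ₁₃ · sin(θ₁₃ − θ₁₂)) = 6356.8·arcsin(0.80637·sin(-214.643°)) = 3027.031 km
|dₓₜ| = 3027.031 km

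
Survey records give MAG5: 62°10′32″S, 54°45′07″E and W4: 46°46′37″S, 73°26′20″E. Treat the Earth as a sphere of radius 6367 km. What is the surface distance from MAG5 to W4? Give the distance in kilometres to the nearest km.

2077 km

MAG5: φ = -62.17556°, λ = +54.75194°
W4: φ = -46.77694°, λ = +73.43889°
Δφ = 15.3986°,  Δλ = 18.6869°
a = sin²(Δφ/2) + cos φ₁ cos φ₂ sin²(Δλ/2) = 0.026375
c = 2·arcsin(√a) = 0.326251 rad = 18.6928°
d = R·c = 6367 × 0.326251 = 2077.2 km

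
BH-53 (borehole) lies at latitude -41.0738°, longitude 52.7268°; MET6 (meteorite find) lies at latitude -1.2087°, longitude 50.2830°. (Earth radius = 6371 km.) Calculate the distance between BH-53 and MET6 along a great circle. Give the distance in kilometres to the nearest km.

Δφ = 39.8651°,  Δλ = -2.4438°
a = sin²(Δφ/2) + cos φ₁ cos φ₂ sin²(Δλ/2) = 0.116565
c = 2·arcsin(√a) = 0.696846 rad = 39.9263°
d = R·c = 6371 × 0.696846 = 4439.6 km

4440 km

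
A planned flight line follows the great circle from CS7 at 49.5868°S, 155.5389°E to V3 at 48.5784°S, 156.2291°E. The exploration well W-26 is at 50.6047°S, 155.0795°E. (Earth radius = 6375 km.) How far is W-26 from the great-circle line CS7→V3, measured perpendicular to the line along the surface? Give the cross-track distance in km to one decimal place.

δ₁₃ = central angle CS7→W-26 = 0.018495 rad  (haversine)
θ₁₃ = bearing CS7→W-26 = 195.971°,  θ₁₂ = bearing CS7→V3 = 24.408°
dₓₜ = R·arcsin(sin δ₁₃ · sin(θ₁₃ − θ₁₂)) = 6375·arcsin(0.01849·sin(171.563°)) = 17.298 km
|dₓₜ| = 17.298 km

17.3 km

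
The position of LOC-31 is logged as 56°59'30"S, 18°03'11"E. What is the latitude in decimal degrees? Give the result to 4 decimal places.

56.9917°S

56° + 59′/60 + 30″/3600 = 56 + 0.98333 + 0.00833 = 56.9917°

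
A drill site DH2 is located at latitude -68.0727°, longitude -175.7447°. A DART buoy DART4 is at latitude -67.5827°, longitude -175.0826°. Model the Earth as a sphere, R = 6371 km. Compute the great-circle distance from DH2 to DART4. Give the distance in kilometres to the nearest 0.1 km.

Δφ = 0.4900°,  Δλ = 0.6621°
a = sin²(Δφ/2) + cos φ₁ cos φ₂ sin²(Δλ/2) = 0.000023
c = 2·arcsin(√a) = 0.009600 rad = 0.5500°
d = R·c = 6371 × 0.009600 = 61.2 km

61.2 km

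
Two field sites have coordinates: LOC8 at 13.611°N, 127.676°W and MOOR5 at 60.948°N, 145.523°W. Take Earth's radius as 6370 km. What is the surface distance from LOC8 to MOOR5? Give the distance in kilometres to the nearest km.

5457 km

Δφ = 47.3370°,  Δλ = -17.8470°
a = sin²(Δφ/2) + cos φ₁ cos φ₂ sin²(Δλ/2) = 0.172513
c = 2·arcsin(√a) = 0.856649 rad = 49.0824°
d = R·c = 6370 × 0.856649 = 5456.9 km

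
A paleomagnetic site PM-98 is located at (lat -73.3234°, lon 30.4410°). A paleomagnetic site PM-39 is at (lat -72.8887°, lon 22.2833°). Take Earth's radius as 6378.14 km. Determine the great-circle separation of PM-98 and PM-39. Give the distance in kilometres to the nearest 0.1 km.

Δφ = 0.4347°,  Δλ = -8.1577°
a = sin²(Δφ/2) + cos φ₁ cos φ₂ sin²(Δλ/2) = 0.000442
c = 2·arcsin(√a) = 0.042031 rad = 2.4082°
d = R·c = 6378.14 × 0.042031 = 268.1 km

268.1 km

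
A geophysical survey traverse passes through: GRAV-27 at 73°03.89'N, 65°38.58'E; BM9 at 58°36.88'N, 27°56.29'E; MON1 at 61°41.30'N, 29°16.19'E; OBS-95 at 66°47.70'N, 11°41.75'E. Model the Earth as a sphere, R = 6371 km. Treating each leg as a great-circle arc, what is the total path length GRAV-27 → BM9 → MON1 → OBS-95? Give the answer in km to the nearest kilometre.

3645 km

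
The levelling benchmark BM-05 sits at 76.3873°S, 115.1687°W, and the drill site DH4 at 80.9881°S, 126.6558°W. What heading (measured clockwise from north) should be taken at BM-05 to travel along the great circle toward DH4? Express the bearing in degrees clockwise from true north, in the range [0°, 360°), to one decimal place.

Δλ = -11.4871°
y = sin Δλ · cos φ₂ = -0.031194
x = cos φ₁ sin φ₂ − sin φ₁ cos φ₂ cos Δλ = -0.083262
θ = atan2(y, x) = -159.4614° → 200.5386° (mod 360°)

200.5°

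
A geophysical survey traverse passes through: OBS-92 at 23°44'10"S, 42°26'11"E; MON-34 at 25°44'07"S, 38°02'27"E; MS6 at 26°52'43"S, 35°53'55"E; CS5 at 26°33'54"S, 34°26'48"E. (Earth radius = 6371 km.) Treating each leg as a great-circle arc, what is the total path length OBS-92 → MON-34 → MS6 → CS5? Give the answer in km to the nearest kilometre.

893 km

OBS-92: φ = -23.73611°, λ = +42.43639°
MON-34: φ = -25.73528°, λ = +38.04083°
MS6: φ = -26.87861°, λ = +35.89861°
CS5: φ = -26.56500°, λ = +34.44667°
OBS-92→MON-34: c = 0.077918 rad, d = 496.42 km
MON-34→MS6: c = 0.039006 rad, d = 248.51 km
MS6→CS5: c = 0.023287 rad, d = 148.36 km
Total = 496.42 + 248.51 + 148.36 = 893.29 km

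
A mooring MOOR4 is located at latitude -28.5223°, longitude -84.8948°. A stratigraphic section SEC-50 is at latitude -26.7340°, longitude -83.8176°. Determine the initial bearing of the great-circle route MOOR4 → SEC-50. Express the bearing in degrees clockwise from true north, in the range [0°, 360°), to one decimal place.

28.3°

Δλ = 1.0772°
y = sin Δλ · cos φ₂ = 0.016790
x = cos φ₁ sin φ₂ − sin φ₁ cos φ₂ cos Δλ = 0.031131
θ = atan2(y, x) = 28.3392° → 28.3392° (mod 360°)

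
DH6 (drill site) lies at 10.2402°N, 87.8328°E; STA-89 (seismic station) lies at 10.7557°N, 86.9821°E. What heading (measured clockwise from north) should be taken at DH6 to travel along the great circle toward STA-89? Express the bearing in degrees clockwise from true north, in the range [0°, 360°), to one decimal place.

Δλ = -0.8507°
y = sin Δλ · cos φ₂ = -0.014586
x = cos φ₁ sin φ₂ − sin φ₁ cos φ₂ cos Δλ = 0.009016
θ = atan2(y, x) = -58.2781° → 301.7219° (mod 360°)

301.7°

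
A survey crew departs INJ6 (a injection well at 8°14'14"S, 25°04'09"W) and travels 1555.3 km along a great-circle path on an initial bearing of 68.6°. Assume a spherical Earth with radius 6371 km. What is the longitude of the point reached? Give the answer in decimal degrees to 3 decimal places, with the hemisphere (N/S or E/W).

12.046°W

INJ6: φ = -8.23722°, λ = -25.06917°
δ = d/R = 1555.3/6371 = 0.244122 rad
φ₂ = arcsin(sin φ₁ cos δ + cos φ₁ sin δ cos θ)
   = arcsin(-0.14327·0.97035 + 0.98968·0.24170·0.36488) = -2.96589°
λ₂ = λ₁ + atan2(sin θ sin δ cos φ₁, cos δ − sin φ₁ sin φ₂) = -12.04618°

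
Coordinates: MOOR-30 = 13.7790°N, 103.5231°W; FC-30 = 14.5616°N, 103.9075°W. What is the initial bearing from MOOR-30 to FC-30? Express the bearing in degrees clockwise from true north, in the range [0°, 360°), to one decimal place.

Δλ = -0.3844°
y = sin Δλ · cos φ₂ = -0.006493
x = cos φ₁ sin φ₂ − sin φ₁ cos φ₂ cos Δλ = 0.013664
θ = atan2(y, x) = -25.4188° → 334.5812° (mod 360°)

334.6°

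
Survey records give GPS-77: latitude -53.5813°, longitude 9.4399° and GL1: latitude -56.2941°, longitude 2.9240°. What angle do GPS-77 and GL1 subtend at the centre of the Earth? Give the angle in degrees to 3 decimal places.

4.620°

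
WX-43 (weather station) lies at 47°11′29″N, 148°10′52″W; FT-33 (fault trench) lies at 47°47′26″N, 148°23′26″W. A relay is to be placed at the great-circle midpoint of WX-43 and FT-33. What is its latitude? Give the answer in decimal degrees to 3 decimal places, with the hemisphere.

WX-43: φ = +47.19139°, λ = -148.18111°
FT-33: φ = +47.79056°, λ = -148.39056°
Bx = cos φ₂ cos Δλ = 0.671838,  By = cos φ₂ sin Δλ = -0.002456
φₘ = atan2(sin φ₁ + sin φ₂, √((cos φ₁ + Bx)² + By²)) = 47.49102°
λₘ = λ₁ + atan2(By, cos φ₁ + Bx) = -148.28524°

47.491°N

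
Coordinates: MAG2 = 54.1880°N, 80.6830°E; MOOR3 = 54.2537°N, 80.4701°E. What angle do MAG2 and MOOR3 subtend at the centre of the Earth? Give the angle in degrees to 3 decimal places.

Δφ = 0.0657°,  Δλ = -0.2129°
a = sin²(Δφ/2) + cos φ₁ cos φ₂ sin²(Δλ/2) = 0.000002
c = 2·arcsin(√a) = 0.002457 rad = 0.1407°

0.141°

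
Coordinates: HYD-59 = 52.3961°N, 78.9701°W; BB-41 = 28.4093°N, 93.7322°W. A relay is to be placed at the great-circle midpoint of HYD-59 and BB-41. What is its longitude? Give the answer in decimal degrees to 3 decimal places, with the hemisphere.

87.693°W

Bx = cos φ₂ cos Δλ = 0.850539,  By = cos φ₂ sin Δλ = -0.224120
φₘ = atan2(sin φ₁ + sin φ₂, √((cos φ₁ + Bx)² + By²)) = 40.63040°
λₘ = λ₁ + atan2(By, cos φ₁ + Bx) = -87.69294°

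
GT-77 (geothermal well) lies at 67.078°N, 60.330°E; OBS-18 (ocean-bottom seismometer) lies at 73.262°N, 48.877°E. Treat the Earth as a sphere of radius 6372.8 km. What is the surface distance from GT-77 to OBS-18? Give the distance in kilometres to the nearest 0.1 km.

Δφ = 6.1840°,  Δλ = -11.4530°
a = sin²(Δφ/2) + cos φ₁ cos φ₂ sin²(Δλ/2) = 0.004026
c = 2·arcsin(√a) = 0.126990 rad = 7.2760°
d = R·c = 6372.8 × 0.126990 = 809.3 km

809.3 km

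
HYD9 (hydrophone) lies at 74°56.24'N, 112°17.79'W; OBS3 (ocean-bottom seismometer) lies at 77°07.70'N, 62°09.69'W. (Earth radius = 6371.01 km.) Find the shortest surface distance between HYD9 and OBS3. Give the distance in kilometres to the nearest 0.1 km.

HYD9: φ = +74.93733°, λ = -112.29650°
OBS3: φ = +77.12833°, λ = -62.16150°
Δφ = 2.1910°,  Δλ = 50.1350°
a = sin²(Δφ/2) + cos φ₁ cos φ₂ sin²(Δλ/2) = 0.010758
c = 2·arcsin(√a) = 0.207812 rad = 11.9068°
d = R·c = 6371.01 × 0.207812 = 1324.0 km

1324.0 km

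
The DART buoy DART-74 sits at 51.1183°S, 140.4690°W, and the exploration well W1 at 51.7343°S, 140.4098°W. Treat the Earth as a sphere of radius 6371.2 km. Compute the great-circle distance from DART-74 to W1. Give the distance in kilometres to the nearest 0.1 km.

68.6 km

Δφ = -0.6160°,  Δλ = 0.0592°
a = sin²(Δφ/2) + cos φ₁ cos φ₂ sin²(Δλ/2) = 0.000029
c = 2·arcsin(√a) = 0.010771 rad = 0.6171°
d = R·c = 6371.2 × 0.010771 = 68.6 km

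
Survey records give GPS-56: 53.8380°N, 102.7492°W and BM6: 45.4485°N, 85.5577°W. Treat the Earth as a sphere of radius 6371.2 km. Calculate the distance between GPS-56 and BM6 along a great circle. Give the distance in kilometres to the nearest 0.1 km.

Δφ = -8.3895°,  Δλ = 17.1915°
a = sin²(Δφ/2) + cos φ₁ cos φ₂ sin²(Δλ/2) = 0.014598
c = 2·arcsin(√a) = 0.242236 rad = 13.8791°
d = R·c = 6371.2 × 0.242236 = 1543.3 km

1543.3 km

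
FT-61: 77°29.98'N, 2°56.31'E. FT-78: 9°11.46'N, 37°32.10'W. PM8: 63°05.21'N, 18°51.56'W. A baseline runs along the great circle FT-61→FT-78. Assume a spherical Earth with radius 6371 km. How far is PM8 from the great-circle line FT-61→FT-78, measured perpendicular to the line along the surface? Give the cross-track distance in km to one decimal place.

146.7 km

FT-61: φ = +77.49967°, λ = +2.93850°
FT-78: φ = +9.19100°, λ = -37.53500°
PM8: φ = +63.08683°, λ = -18.85933°
δ₁₃ = central angle FT-61→PM8 = 0.278305 rad  (haversine)
θ₁₃ = bearing FT-61→PM8 = 217.720°,  θ₁₂ = bearing FT-61→FT-78 = 222.529°
dₓₜ = R·arcsin(sin δ₁₃ · sin(θ₁₃ − θ₁₂)) = 6371·arcsin(0.27473·sin(-4.808°)) = -146.727 km
|dₓₜ| = 146.727 km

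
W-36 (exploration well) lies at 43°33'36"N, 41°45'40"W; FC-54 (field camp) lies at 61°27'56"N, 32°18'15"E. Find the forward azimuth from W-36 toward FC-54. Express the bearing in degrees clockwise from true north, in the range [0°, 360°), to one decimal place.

40.1°

W-36: φ = +43.56000°, λ = -41.76111°
FC-54: φ = +61.46556°, λ = +32.30417°
Δλ = 74.0653°
y = sin Δλ · cos φ₂ = 0.459332
x = cos φ₁ sin φ₂ − sin φ₁ cos φ₂ cos Δλ = 0.546256
θ = atan2(y, x) = 40.0596° → 40.0596° (mod 360°)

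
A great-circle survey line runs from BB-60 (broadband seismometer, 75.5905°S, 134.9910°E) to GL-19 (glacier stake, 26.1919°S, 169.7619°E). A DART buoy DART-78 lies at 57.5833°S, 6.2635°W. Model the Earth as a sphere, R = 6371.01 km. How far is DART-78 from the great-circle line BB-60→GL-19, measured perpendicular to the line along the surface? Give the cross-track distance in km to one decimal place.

904.8 km

δ₁₃ = central angle BB-60→DART-78 = 0.776214 rad  (haversine)
θ₁₃ = bearing BB-60→DART-78 = 208.613°,  θ₁₂ = bearing BB-60→GL-19 = 40.270°
dₓₜ = R·arcsin(sin δ₁₃ · sin(θ₁₃ − θ₁₂)) = 6371.01·arcsin(0.70058·sin(168.344°)) = 904.825 km
|dₓₜ| = 904.825 km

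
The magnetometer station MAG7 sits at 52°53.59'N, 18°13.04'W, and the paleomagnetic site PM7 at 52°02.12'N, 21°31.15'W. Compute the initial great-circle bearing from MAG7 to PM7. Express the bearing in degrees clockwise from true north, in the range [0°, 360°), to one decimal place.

248.2°

MAG7: φ = +52.89317°, λ = -18.21733°
PM7: φ = +52.03533°, λ = -21.51917°
Δλ = -3.3018°
y = sin Δλ · cos φ₂ = -0.035432
x = cos φ₁ sin φ₂ − sin φ₁ cos φ₂ cos Δλ = -0.014157
θ = atan2(y, x) = -111.7796° → 248.2204° (mod 360°)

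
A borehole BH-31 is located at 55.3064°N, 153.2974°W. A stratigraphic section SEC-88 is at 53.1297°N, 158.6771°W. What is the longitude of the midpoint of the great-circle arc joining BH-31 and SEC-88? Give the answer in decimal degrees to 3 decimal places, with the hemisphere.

Bx = cos φ₂ cos Δλ = 0.597363,  By = cos φ₂ sin Δλ = -0.056254
φₘ = atan2(sin φ₁ + sin φ₂, √((cos φ₁ + Bx)² + By²)) = 54.24798°
λₘ = λ₁ + atan2(By, cos φ₁ + Bx) = -156.05820°

156.058°W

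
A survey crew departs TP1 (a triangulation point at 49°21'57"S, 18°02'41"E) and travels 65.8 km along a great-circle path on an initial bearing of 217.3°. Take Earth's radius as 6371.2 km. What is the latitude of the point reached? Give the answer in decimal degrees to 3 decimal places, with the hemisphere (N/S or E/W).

TP1: φ = -49.36583°, λ = +18.04472°
δ = d/R = 65.8/6371.2 = 0.010328 rad
φ₂ = arcsin(sin φ₁ cos δ + cos φ₁ sin δ cos θ)
   = arcsin(-0.75888·0.99995 + 0.65123·0.01033·-0.79547) = -49.83522°
λ₂ = λ₁ + atan2(sin θ sin δ cos φ₁, cos δ − sin φ₁ sin φ₂) = 17.48877°

49.835°S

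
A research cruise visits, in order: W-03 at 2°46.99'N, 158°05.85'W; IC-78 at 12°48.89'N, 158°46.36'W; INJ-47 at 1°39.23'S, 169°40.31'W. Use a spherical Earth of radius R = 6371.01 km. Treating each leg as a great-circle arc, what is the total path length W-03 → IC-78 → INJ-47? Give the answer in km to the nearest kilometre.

W-03: φ = +2.78317°, λ = -158.09750°
IC-78: φ = +12.81483°, λ = -158.77267°
INJ-47: φ = -1.65383°, λ = -169.67183°
W-03→IC-78: c = 0.175473 rad, d = 1117.94 km
IC-78→INJ-47: c = 0.315303 rad, d = 2008.80 km
Total = 1117.94 + 2008.80 = 3126.74 km

3127 km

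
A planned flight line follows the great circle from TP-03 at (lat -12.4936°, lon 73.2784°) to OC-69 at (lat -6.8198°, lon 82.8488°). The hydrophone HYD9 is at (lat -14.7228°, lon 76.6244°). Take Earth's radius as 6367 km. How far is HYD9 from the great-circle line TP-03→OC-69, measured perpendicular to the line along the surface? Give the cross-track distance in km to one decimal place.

396.9 km

δ₁₃ = central angle TP-03→HYD9 = 0.068810 rad  (haversine)
θ₁₃ = bearing TP-03→HYD9 = 124.814°,  θ₁₂ = bearing TP-03→OC-69 = 59.853°
dₓₜ = R·arcsin(sin δ₁₃ · sin(θ₁₃ − θ₁₂)) = 6367·arcsin(0.06876·sin(64.961°)) = 396.883 km
|dₓₜ| = 396.883 km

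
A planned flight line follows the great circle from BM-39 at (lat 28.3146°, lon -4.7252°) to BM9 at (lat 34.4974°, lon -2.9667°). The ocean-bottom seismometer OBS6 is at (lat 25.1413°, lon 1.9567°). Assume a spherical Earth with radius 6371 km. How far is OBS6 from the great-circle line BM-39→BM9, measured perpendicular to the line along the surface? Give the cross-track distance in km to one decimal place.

δ₁₃ = central angle BM-39→OBS6 = 0.117938 rad  (haversine)
θ₁₃ = bearing BM-39→OBS6 = 116.466°,  θ₁₂ = bearing BM-39→BM9 = 13.193°
dₓₜ = R·arcsin(sin δ₁₃ · sin(θ₁₃ − θ₁₂)) = 6371·arcsin(0.11767·sin(103.273°)) = 731.224 km
|dₓₜ| = 731.224 km

731.2 km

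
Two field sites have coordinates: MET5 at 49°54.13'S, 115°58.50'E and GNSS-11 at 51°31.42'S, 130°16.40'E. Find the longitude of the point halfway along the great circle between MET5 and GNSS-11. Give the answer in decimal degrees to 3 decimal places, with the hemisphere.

123.000°E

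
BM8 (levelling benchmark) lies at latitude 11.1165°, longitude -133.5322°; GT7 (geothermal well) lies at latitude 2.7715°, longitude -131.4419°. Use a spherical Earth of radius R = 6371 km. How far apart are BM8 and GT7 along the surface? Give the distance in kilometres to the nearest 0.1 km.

Δφ = -8.3450°,  Δλ = 2.0903°
a = sin²(Δφ/2) + cos φ₁ cos φ₂ sin²(Δλ/2) = 0.005620
c = 2·arcsin(√a) = 0.150075 rad = 8.5986°
d = R·c = 6371 × 0.150075 = 956.1 km

956.1 km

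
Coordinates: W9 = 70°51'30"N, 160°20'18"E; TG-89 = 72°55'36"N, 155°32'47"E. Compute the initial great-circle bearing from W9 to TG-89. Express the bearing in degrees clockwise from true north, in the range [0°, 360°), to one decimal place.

326.5°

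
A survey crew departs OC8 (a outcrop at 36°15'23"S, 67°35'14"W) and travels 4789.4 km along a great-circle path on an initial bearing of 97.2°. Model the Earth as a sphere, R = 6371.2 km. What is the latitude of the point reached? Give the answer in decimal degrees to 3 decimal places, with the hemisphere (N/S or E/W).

30.069°S

OC8: φ = -36.25639°, λ = -67.58722°
δ = d/R = 4789.4/6371.2 = 0.751727 rad
φ₂ = arcsin(sin φ₁ cos δ + cos φ₁ sin δ cos θ)
   = arcsin(-0.59140·0.73051 + 0.80638·0.68290·-0.12533) = -30.06896°
λ₂ = λ₁ + atan2(sin θ sin δ cos φ₁, cos δ − sin φ₁ sin φ₂) = -16.06286°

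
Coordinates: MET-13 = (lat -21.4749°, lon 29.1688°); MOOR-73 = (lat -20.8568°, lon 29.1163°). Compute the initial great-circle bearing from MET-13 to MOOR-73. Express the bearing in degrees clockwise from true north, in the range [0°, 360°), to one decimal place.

Δλ = -0.0525°
y = sin Δλ · cos φ₂ = -0.000856
x = cos φ₁ sin φ₂ − sin φ₁ cos φ₂ cos Δλ = 0.010788
θ = atan2(y, x) = -4.5383° → 355.4617° (mod 360°)

355.5°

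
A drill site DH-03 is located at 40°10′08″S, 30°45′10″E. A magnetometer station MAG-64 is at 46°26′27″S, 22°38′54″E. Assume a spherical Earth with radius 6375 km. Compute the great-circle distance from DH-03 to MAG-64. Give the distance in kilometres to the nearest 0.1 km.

956.9 km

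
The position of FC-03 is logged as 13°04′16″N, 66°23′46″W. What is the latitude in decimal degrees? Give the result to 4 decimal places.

13.0711°N

13° + 4′/60 + 16″/3600 = 13 + 0.06667 + 0.00444 = 13.0711°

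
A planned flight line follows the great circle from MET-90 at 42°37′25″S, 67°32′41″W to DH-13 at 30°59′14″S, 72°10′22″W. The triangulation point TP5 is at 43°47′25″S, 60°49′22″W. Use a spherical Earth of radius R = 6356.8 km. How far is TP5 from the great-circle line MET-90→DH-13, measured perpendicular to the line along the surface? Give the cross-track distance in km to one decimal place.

458.6 km

MET-90: φ = -42.62361°, λ = -67.54472°
DH-13: φ = -30.98722°, λ = -72.17278°
TP5: φ = -43.79028°, λ = -60.82278°
δ₁₃ = central angle MET-90→TP5 = 0.087876 rad  (haversine)
θ₁₃ = bearing MET-90→TP5 = 105.681°,  θ₁₂ = bearing MET-90→DH-13 = 340.905°
dₓₜ = R·arcsin(sin δ₁₃ · sin(θ₁₃ − θ₁₂)) = 6356.8·arcsin(0.08776·sin(-235.223°)) = 458.640 km
|dₓₜ| = 458.640 km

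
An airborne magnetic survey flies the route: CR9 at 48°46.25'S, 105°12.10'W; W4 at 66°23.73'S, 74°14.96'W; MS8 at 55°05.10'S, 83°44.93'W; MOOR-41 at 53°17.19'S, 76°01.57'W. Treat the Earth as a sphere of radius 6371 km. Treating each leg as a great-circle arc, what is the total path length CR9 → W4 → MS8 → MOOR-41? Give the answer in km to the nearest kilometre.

4535 km

CR9: φ = -48.77083°, λ = -105.20167°
W4: φ = -66.39550°, λ = -74.24933°
MS8: φ = -55.08500°, λ = -83.74883°
MOOR-41: φ = -53.28650°, λ = -76.02617°
CR9→W4: c = 0.414100 rad, d = 2638.23 km
W4→MS8: c = 0.212835 rad, d = 1355.97 km
MS8→MOOR-41: c = 0.084831 rad, d = 540.46 km
Total = 2638.23 + 1355.97 + 540.46 = 4534.66 km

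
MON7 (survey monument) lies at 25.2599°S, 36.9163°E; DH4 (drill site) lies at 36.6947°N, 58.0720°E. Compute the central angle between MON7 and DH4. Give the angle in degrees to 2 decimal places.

Δφ = 61.9546°,  Δλ = 21.1557°
a = sin²(Δφ/2) + cos φ₁ cos φ₂ sin²(Δλ/2) = 0.289351
c = 2·arcsin(√a) = 1.135921 rad = 65.0835°

65.08°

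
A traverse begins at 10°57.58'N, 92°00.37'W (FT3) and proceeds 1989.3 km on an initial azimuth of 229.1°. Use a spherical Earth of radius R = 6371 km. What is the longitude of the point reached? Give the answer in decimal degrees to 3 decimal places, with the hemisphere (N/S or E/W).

105.434°W

FT3: φ = +10.95967°, λ = -92.00617°
δ = d/R = 1989.3/6371 = 0.312243 rad
φ₂ = arcsin(sin φ₁ cos δ + cos φ₁ sin δ cos θ)
   = arcsin(0.19012·0.95165 + 0.98176·0.30719·-0.65474) = -0.94765°
λ₂ = λ₁ + atan2(sin θ sin δ cos φ₁, cos δ − sin φ₁ sin φ₂) = -105.43429°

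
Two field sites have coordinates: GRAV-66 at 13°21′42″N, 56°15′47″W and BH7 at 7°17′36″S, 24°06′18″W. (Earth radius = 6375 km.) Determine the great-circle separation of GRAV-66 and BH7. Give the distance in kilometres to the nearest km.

GRAV-66: φ = +13.36167°, λ = -56.26306°
BH7: φ = -7.29333°, λ = -24.10500°
Δφ = -20.6550°,  Δλ = 32.1581°
a = sin²(Δφ/2) + cos φ₁ cos φ₂ sin²(Δλ/2) = 0.106168
c = 2·arcsin(√a) = 0.663787 rad = 38.0322°
d = R·c = 6375 × 0.663787 = 4231.6 km

4232 km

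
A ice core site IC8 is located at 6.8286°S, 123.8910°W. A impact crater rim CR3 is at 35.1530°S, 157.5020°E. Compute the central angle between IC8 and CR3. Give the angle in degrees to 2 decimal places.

76.77°

Δφ = -28.3244°,  Δλ = -78.6070°
a = sin²(Δφ/2) + cos φ₁ cos φ₂ sin²(Δλ/2) = 0.385589
c = 2·arcsin(√a) = 1.339929 rad = 76.7723°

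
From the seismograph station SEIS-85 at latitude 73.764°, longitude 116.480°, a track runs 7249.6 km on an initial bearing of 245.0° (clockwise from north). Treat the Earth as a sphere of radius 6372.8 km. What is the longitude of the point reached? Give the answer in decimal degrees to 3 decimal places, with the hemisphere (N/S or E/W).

δ = d/R = 7249.6/6372.8 = 1.137585 rad
φ₂ = arcsin(sin φ₁ cos δ + cos φ₁ sin δ cos θ)
   = arcsin(0.96012·0.41979 + 0.27959·0.90762·-0.42262) = 17.20550°
λ₂ = λ₁ + atan2(sin θ sin δ cos φ₁, cos δ − sin φ₁ sin φ₂) = 57.03740°

57.037°E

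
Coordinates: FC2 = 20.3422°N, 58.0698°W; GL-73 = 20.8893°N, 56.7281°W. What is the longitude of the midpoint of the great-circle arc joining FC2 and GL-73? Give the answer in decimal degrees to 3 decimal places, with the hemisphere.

57.400°W

Bx = cos φ₂ cos Δλ = 0.934015,  By = cos φ₂ sin Δλ = 0.021876
φₘ = atan2(sin φ₁ + sin φ₂, √((cos φ₁ + Bx)² + By²)) = 20.61704°
λₘ = λ₁ + atan2(By, cos φ₁ + Bx) = -57.40015°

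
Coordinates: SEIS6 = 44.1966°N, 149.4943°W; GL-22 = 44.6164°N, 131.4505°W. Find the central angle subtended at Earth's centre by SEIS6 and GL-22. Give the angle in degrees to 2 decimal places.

Δφ = 0.4198°,  Δλ = 18.0438°
a = sin²(Δφ/2) + cos φ₁ cos φ₂ sin²(Δλ/2) = 0.012563
c = 2·arcsin(√a) = 0.224640 rad = 12.8709°

12.87°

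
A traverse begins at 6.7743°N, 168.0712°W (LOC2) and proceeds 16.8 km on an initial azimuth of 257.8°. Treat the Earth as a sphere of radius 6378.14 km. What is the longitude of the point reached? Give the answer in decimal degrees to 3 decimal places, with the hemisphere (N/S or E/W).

168.220°W

δ = d/R = 16.8/6378.14 = 0.002634 rad
φ₂ = arcsin(sin φ₁ cos δ + cos φ₁ sin δ cos θ)
   = arcsin(0.11796·1.00000 + 0.99302·0.00263·-0.21132) = 6.74238°
λ₂ = λ₁ + atan2(sin θ sin δ cos φ₁, cos δ − sin φ₁ sin φ₂) = -168.21974°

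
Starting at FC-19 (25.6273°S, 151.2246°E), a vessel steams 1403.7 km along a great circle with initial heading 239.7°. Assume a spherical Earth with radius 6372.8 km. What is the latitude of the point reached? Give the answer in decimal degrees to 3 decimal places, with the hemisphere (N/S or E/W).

31.430°S

δ = d/R = 1403.7/6372.8 = 0.220264 rad
φ₂ = arcsin(sin φ₁ cos δ + cos φ₁ sin δ cos θ)
   = arcsin(-0.43252·0.97584 + 0.90163·0.21849·-0.50453) = -31.42988°
λ₂ = λ₁ + atan2(sin θ sin δ cos φ₁, cos δ − sin φ₁ sin φ₂) = 138.45225°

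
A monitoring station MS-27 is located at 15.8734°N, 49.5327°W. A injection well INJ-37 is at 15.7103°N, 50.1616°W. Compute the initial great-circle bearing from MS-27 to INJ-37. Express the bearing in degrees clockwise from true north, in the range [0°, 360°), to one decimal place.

255.0°

Δλ = -0.6289°
y = sin Δλ · cos φ₂ = -0.010566
x = cos φ₁ sin φ₂ − sin φ₁ cos φ₂ cos Δλ = -0.002831
θ = atan2(y, x) = -104.9979° → 255.0021° (mod 360°)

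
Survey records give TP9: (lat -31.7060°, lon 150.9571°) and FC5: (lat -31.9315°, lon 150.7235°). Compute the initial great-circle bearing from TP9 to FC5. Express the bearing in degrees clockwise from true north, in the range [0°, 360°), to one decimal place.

221.3°

Δλ = -0.2336°
y = sin Δλ · cos φ₂ = -0.003460
x = cos φ₁ sin φ₂ − sin φ₁ cos φ₂ cos Δλ = -0.003939
θ = atan2(y, x) = -138.7059° → 221.2941° (mod 360°)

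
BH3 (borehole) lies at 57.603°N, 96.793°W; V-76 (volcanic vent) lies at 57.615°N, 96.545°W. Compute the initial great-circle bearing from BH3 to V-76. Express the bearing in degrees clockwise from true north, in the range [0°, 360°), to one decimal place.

Δλ = 0.2480°
y = sin Δλ · cos φ₂ = 0.002318
x = cos φ₁ sin φ₂ − sin φ₁ cos φ₂ cos Δλ = 0.000214
θ = atan2(y, x) = 84.7340° → 84.7340° (mod 360°)

84.7°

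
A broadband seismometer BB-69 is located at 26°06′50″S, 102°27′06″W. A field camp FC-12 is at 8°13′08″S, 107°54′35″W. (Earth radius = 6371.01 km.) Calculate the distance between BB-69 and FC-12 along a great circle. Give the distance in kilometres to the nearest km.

BB-69: φ = -26.11389°, λ = -102.45167°
FC-12: φ = -8.21889°, λ = -107.90972°
Δφ = 17.8950°,  Δλ = -5.4581°
a = sin²(Δφ/2) + cos φ₁ cos φ₂ sin²(Δλ/2) = 0.026204
c = 2·arcsin(√a) = 0.325184 rad = 18.6317°
d = R·c = 6371.01 × 0.325184 = 2071.8 km

2072 km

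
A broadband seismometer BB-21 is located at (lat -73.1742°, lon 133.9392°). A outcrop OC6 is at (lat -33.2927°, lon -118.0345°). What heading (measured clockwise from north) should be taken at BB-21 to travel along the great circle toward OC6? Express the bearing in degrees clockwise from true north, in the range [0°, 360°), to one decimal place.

Δλ = 108.0263°
y = sin Δλ · cos φ₂ = 0.794848
x = cos φ₁ sin φ₂ − sin φ₁ cos φ₂ cos Δλ = -0.406482
θ = atan2(y, x) = 117.0850° → 117.0850° (mod 360°)

117.1°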